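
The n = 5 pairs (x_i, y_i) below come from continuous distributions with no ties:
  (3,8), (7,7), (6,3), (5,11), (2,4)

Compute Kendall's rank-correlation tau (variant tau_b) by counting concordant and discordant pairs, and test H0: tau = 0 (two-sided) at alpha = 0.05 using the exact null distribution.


Step 1: Enumerate the 10 unordered pairs (i,j) with i<j and classify each by sign(x_j-x_i) * sign(y_j-y_i).
  (1,2):dx=+4,dy=-1->D; (1,3):dx=+3,dy=-5->D; (1,4):dx=+2,dy=+3->C; (1,5):dx=-1,dy=-4->C
  (2,3):dx=-1,dy=-4->C; (2,4):dx=-2,dy=+4->D; (2,5):dx=-5,dy=-3->C; (3,4):dx=-1,dy=+8->D
  (3,5):dx=-4,dy=+1->D; (4,5):dx=-3,dy=-7->C
Step 2: C = 5, D = 5, total pairs = 10.
Step 3: tau = (C - D)/(n(n-1)/2) = (5 - 5)/10 = 0.000000.
Step 4: Exact two-sided p-value (enumerate n! = 120 permutations of y under H0): p = 1.000000.
Step 5: alpha = 0.05. fail to reject H0.

tau_b = 0.0000 (C=5, D=5), p = 1.000000, fail to reject H0.


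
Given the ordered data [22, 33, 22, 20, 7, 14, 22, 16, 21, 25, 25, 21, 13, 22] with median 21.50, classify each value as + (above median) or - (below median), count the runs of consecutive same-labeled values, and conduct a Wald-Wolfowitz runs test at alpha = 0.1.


Step 1: Compute median = 21.50; label A = above, B = below.
Labels in order: AAABBBABBAABBA  (n_A = 7, n_B = 7)
Step 2: Count runs R = 7.
Step 3: Under H0 (random ordering), E[R] = 2*n_A*n_B/(n_A+n_B) + 1 = 2*7*7/14 + 1 = 8.0000.
        Var[R] = 2*n_A*n_B*(2*n_A*n_B - n_A - n_B) / ((n_A+n_B)^2 * (n_A+n_B-1)) = 8232/2548 = 3.2308.
        SD[R] = 1.7974.
Step 4: Continuity-corrected z = (R + 0.5 - E[R]) / SD[R] = (7 + 0.5 - 8.0000) / 1.7974 = -0.2782.
Step 5: Two-sided p-value via normal approximation = 2*(1 - Phi(|z|)) = 0.780879.
Step 6: alpha = 0.1. fail to reject H0.

R = 7, z = -0.2782, p = 0.780879, fail to reject H0.


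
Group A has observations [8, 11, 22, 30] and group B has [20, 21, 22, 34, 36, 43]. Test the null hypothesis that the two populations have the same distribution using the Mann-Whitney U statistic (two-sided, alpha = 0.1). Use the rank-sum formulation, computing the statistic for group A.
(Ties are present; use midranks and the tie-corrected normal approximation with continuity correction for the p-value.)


Step 1: Combine and sort all 10 observations; assign midranks.
sorted (value, group): (8,X), (11,X), (20,Y), (21,Y), (22,X), (22,Y), (30,X), (34,Y), (36,Y), (43,Y)
ranks: 8->1, 11->2, 20->3, 21->4, 22->5.5, 22->5.5, 30->7, 34->8, 36->9, 43->10
Step 2: Rank sum for X: R1 = 1 + 2 + 5.5 + 7 = 15.5.
Step 3: U_X = R1 - n1(n1+1)/2 = 15.5 - 4*5/2 = 15.5 - 10 = 5.5.
       U_Y = n1*n2 - U_X = 24 - 5.5 = 18.5.
Step 4: Ties are present, so use the tie-corrected normal approximation (with continuity correction) for the p-value.
Step 5: p-value = 0.199458; compare to alpha = 0.1. fail to reject H0.

U_X = 5.5, p = 0.199458, fail to reject H0 at alpha = 0.1.


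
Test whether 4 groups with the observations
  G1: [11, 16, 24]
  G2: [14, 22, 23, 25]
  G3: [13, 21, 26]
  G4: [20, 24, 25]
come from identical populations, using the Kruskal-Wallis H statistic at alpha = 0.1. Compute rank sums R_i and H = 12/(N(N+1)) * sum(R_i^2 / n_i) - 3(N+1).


Step 1: Combine all N = 13 observations and assign midranks.
sorted (value, group, rank): (11,G1,1), (13,G3,2), (14,G2,3), (16,G1,4), (20,G4,5), (21,G3,6), (22,G2,7), (23,G2,8), (24,G1,9.5), (24,G4,9.5), (25,G2,11.5), (25,G4,11.5), (26,G3,13)
Step 2: Sum ranks within each group.
R_1 = 14.5 (n_1 = 3)
R_2 = 29.5 (n_2 = 4)
R_3 = 21 (n_3 = 3)
R_4 = 26 (n_4 = 3)
Step 3: H = 12/(N(N+1)) * sum(R_i^2/n_i) - 3(N+1)
     = 12/(13*14) * (14.5^2/3 + 29.5^2/4 + 21^2/3 + 26^2/3) - 3*14
     = 0.065934 * 659.979 - 42
     = 1.515110.
Step 4: Ties present; correction factor C = 1 - 12/(13^3 - 13) = 0.994505. Corrected H = 1.515110 / 0.994505 = 1.523481.
Step 5: Under H0, H ~ chi^2(3); p-value = 0.676862.
Step 6: alpha = 0.1. fail to reject H0.

H = 1.5235, df = 3, p = 0.676862, fail to reject H0.


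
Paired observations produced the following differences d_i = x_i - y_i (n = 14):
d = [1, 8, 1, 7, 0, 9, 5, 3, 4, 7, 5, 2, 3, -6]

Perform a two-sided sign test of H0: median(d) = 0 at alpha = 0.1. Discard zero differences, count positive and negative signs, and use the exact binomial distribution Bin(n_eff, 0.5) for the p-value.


Step 1: Discard zero differences. Original n = 14; n_eff = number of nonzero differences = 13.
Nonzero differences (with sign): +1, +8, +1, +7, +9, +5, +3, +4, +7, +5, +2, +3, -6
Step 2: Count signs: positive = 12, negative = 1.
Step 3: Under H0: P(positive) = 0.5, so the number of positives S ~ Bin(13, 0.5).
Step 4: Two-sided exact p-value = sum of Bin(13,0.5) probabilities at or below the observed probability = 0.003418.
Step 5: alpha = 0.1. reject H0.

n_eff = 13, pos = 12, neg = 1, p = 0.003418, reject H0.


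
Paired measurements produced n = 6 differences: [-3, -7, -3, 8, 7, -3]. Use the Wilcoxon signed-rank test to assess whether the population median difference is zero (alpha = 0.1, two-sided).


Step 1: Drop any zero differences (none here) and take |d_i|.
|d| = [3, 7, 3, 8, 7, 3]
Step 2: Midrank |d_i| (ties get averaged ranks).
ranks: |3|->2, |7|->4.5, |3|->2, |8|->6, |7|->4.5, |3|->2
Step 3: Attach original signs; sum ranks with positive sign and with negative sign.
W+ = 6 + 4.5 = 10.5
W- = 2 + 4.5 + 2 + 2 = 10.5
(Check: W+ + W- = 21 should equal n(n+1)/2 = 21.)
Step 4: Test statistic W = min(W+, W-) = 10.5.
Step 5: Ties in |d|, so use the tie-corrected normal approximation.
        E[W] = n(n+1)/4 = 6*7/4 = 10.5.
        Tie groups: |d|=3 (t=3), |d|=7 (t=2); sum(t^3 - t) = 30.
        Var[W] = n(n+1)(2n+1)/24 - sum(t^3-t)/48 = 546/24 - 30/48 = 22.125.
        z = (W - E[W]) / sqrt(Var[W]) = (10.5 - 10.5) / 4.7037 = 0.0000.
        Two-sided p = 2*Phi(z) = 1.000000.
Step 6: alpha = 0.1. fail to reject H0.

W+ = 10.5, W- = 10.5, W = min = 10.5, p = 1.000000, fail to reject H0.


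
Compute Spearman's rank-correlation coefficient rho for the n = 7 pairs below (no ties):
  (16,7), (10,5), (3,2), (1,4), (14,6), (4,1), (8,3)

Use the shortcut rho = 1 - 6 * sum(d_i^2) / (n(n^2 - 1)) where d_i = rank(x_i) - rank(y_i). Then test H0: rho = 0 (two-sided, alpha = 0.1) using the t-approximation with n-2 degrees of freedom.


Step 1: Rank x and y separately (midranks; no ties here).
rank(x): 16->7, 10->5, 3->2, 1->1, 14->6, 4->3, 8->4
rank(y): 7->7, 5->5, 2->2, 4->4, 6->6, 1->1, 3->3
Step 2: d_i = R_x(i) - R_y(i); compute d_i^2.
  (7-7)^2=0, (5-5)^2=0, (2-2)^2=0, (1-4)^2=9, (6-6)^2=0, (3-1)^2=4, (4-3)^2=1
sum(d^2) = 14.
Step 3: rho = 1 - 6*14 / (7*(7^2 - 1)) = 1 - 84/336 = 0.750000.
Step 4: Under H0, t = rho * sqrt((n-2)/(1-rho^2)) = 2.5355 ~ t(5).
Step 5: Two-sided p-value from the t-distribution with 5 df = 0.052181.
Step 6: alpha = 0.1. reject H0.

rho = 0.7500, p = 0.052181, reject H0 at alpha = 0.1.


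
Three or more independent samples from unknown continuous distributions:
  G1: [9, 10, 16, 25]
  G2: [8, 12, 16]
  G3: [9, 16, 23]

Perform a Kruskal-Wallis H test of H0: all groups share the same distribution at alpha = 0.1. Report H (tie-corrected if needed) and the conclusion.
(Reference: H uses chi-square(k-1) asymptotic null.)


Step 1: Combine all N = 10 observations and assign midranks.
sorted (value, group, rank): (8,G2,1), (9,G1,2.5), (9,G3,2.5), (10,G1,4), (12,G2,5), (16,G1,7), (16,G2,7), (16,G3,7), (23,G3,9), (25,G1,10)
Step 2: Sum ranks within each group.
R_1 = 23.5 (n_1 = 4)
R_2 = 13 (n_2 = 3)
R_3 = 18.5 (n_3 = 3)
Step 3: H = 12/(N(N+1)) * sum(R_i^2/n_i) - 3(N+1)
     = 12/(10*11) * (23.5^2/4 + 13^2/3 + 18.5^2/3) - 3*11
     = 0.109091 * 308.479 - 33
     = 0.652273.
Step 4: Ties present; correction factor C = 1 - 30/(10^3 - 10) = 0.969697. Corrected H = 0.652273 / 0.969697 = 0.672656.
Step 5: Under H0, H ~ chi^2(2); p-value = 0.714389.
Step 6: alpha = 0.1. fail to reject H0.

H = 0.6727, df = 2, p = 0.714389, fail to reject H0.


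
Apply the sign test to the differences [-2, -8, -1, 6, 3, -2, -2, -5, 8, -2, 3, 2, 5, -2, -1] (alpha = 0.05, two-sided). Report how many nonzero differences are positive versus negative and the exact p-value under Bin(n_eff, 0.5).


Step 1: Discard zero differences. Original n = 15; n_eff = number of nonzero differences = 15.
Nonzero differences (with sign): -2, -8, -1, +6, +3, -2, -2, -5, +8, -2, +3, +2, +5, -2, -1
Step 2: Count signs: positive = 6, negative = 9.
Step 3: Under H0: P(positive) = 0.5, so the number of positives S ~ Bin(15, 0.5).
Step 4: Two-sided exact p-value = sum of Bin(15,0.5) probabilities at or below the observed probability = 0.607239.
Step 5: alpha = 0.05. fail to reject H0.

n_eff = 15, pos = 6, neg = 9, p = 0.607239, fail to reject H0.


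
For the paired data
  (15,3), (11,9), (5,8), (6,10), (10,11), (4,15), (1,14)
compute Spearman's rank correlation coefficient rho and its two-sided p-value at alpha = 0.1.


Step 1: Rank x and y separately (midranks; no ties here).
rank(x): 15->7, 11->6, 5->3, 6->4, 10->5, 4->2, 1->1
rank(y): 3->1, 9->3, 8->2, 10->4, 11->5, 15->7, 14->6
Step 2: d_i = R_x(i) - R_y(i); compute d_i^2.
  (7-1)^2=36, (6-3)^2=9, (3-2)^2=1, (4-4)^2=0, (5-5)^2=0, (2-7)^2=25, (1-6)^2=25
sum(d^2) = 96.
Step 3: rho = 1 - 6*96 / (7*(7^2 - 1)) = 1 - 576/336 = -0.714286.
Step 4: Under H0, t = rho * sqrt((n-2)/(1-rho^2)) = -2.2822 ~ t(5).
Step 5: Two-sided p-value from the t-distribution with 5 df = 0.071344.
Step 6: alpha = 0.1. reject H0.

rho = -0.7143, p = 0.071344, reject H0 at alpha = 0.1.


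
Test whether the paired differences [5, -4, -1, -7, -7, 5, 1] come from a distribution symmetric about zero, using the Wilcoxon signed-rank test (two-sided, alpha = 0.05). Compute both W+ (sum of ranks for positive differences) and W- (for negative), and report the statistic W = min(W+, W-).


Step 1: Drop any zero differences (none here) and take |d_i|.
|d| = [5, 4, 1, 7, 7, 5, 1]
Step 2: Midrank |d_i| (ties get averaged ranks).
ranks: |5|->4.5, |4|->3, |1|->1.5, |7|->6.5, |7|->6.5, |5|->4.5, |1|->1.5
Step 3: Attach original signs; sum ranks with positive sign and with negative sign.
W+ = 4.5 + 4.5 + 1.5 = 10.5
W- = 3 + 1.5 + 6.5 + 6.5 = 17.5
(Check: W+ + W- = 28 should equal n(n+1)/2 = 28.)
Step 4: Test statistic W = min(W+, W-) = 10.5.
Step 5: Ties in |d|, so use the tie-corrected normal approximation.
        E[W] = n(n+1)/4 = 7*8/4 = 14.
        Tie groups: |d|=1 (t=2), |d|=5 (t=2), |d|=7 (t=2); sum(t^3 - t) = 18.
        Var[W] = n(n+1)(2n+1)/24 - sum(t^3-t)/48 = 840/24 - 18/48 = 34.625.
        z = (W - E[W]) / sqrt(Var[W]) = (10.5 - 14) / 5.8843 = -0.5948.
        Two-sided p = 2*Phi(z) = 0.551975.
Step 6: alpha = 0.05. fail to reject H0.

W+ = 10.5, W- = 17.5, W = min = 10.5, p = 0.551975, fail to reject H0.


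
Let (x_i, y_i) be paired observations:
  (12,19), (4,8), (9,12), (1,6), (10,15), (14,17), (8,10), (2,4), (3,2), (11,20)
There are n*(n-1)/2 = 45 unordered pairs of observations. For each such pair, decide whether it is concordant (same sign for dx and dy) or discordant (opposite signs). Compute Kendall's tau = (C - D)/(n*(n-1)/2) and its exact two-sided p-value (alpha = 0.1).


Step 1: Enumerate the 45 unordered pairs (i,j) with i<j and classify each by sign(x_j-x_i) * sign(y_j-y_i).
  (1,2):dx=-8,dy=-11->C; (1,3):dx=-3,dy=-7->C; (1,4):dx=-11,dy=-13->C; (1,5):dx=-2,dy=-4->C
  (1,6):dx=+2,dy=-2->D; (1,7):dx=-4,dy=-9->C; (1,8):dx=-10,dy=-15->C; (1,9):dx=-9,dy=-17->C
  (1,10):dx=-1,dy=+1->D; (2,3):dx=+5,dy=+4->C; (2,4):dx=-3,dy=-2->C; (2,5):dx=+6,dy=+7->C
  (2,6):dx=+10,dy=+9->C; (2,7):dx=+4,dy=+2->C; (2,8):dx=-2,dy=-4->C; (2,9):dx=-1,dy=-6->C
  (2,10):dx=+7,dy=+12->C; (3,4):dx=-8,dy=-6->C; (3,5):dx=+1,dy=+3->C; (3,6):dx=+5,dy=+5->C
  (3,7):dx=-1,dy=-2->C; (3,8):dx=-7,dy=-8->C; (3,9):dx=-6,dy=-10->C; (3,10):dx=+2,dy=+8->C
  (4,5):dx=+9,dy=+9->C; (4,6):dx=+13,dy=+11->C; (4,7):dx=+7,dy=+4->C; (4,8):dx=+1,dy=-2->D
  (4,9):dx=+2,dy=-4->D; (4,10):dx=+10,dy=+14->C; (5,6):dx=+4,dy=+2->C; (5,7):dx=-2,dy=-5->C
  (5,8):dx=-8,dy=-11->C; (5,9):dx=-7,dy=-13->C; (5,10):dx=+1,dy=+5->C; (6,7):dx=-6,dy=-7->C
  (6,8):dx=-12,dy=-13->C; (6,9):dx=-11,dy=-15->C; (6,10):dx=-3,dy=+3->D; (7,8):dx=-6,dy=-6->C
  (7,9):dx=-5,dy=-8->C; (7,10):dx=+3,dy=+10->C; (8,9):dx=+1,dy=-2->D; (8,10):dx=+9,dy=+16->C
  (9,10):dx=+8,dy=+18->C
Step 2: C = 39, D = 6, total pairs = 45.
Step 3: tau = (C - D)/(n(n-1)/2) = (39 - 6)/45 = 0.733333.
Step 4: Exact two-sided p-value (enumerate n! = 3628800 permutations of y under H0): p = 0.002213.
Step 5: alpha = 0.1. reject H0.

tau_b = 0.7333 (C=39, D=6), p = 0.002213, reject H0.


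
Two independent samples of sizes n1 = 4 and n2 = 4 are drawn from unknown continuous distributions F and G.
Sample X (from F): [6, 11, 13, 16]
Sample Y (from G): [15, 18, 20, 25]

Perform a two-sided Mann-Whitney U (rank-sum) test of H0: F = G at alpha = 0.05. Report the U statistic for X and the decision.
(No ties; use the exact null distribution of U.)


Step 1: Combine and sort all 8 observations; assign midranks.
sorted (value, group): (6,X), (11,X), (13,X), (15,Y), (16,X), (18,Y), (20,Y), (25,Y)
ranks: 6->1, 11->2, 13->3, 15->4, 16->5, 18->6, 20->7, 25->8
Step 2: Rank sum for X: R1 = 1 + 2 + 3 + 5 = 11.
Step 3: U_X = R1 - n1(n1+1)/2 = 11 - 4*5/2 = 11 - 10 = 1.
       U_Y = n1*n2 - U_X = 16 - 1 = 15.
Step 4: No ties, so the exact null distribution of U (based on enumerating the C(8,4) = 70 equally likely rank assignments) gives the two-sided p-value.
Step 5: p-value = 0.057143; compare to alpha = 0.05. fail to reject H0.

U_X = 1, p = 0.057143, fail to reject H0 at alpha = 0.05.


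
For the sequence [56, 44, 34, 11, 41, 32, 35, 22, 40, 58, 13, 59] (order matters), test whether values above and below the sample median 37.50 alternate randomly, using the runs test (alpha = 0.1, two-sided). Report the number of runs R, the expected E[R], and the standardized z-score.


Step 1: Compute median = 37.50; label A = above, B = below.
Labels in order: AABBABBBAABA  (n_A = 6, n_B = 6)
Step 2: Count runs R = 7.
Step 3: Under H0 (random ordering), E[R] = 2*n_A*n_B/(n_A+n_B) + 1 = 2*6*6/12 + 1 = 7.0000.
        Var[R] = 2*n_A*n_B*(2*n_A*n_B - n_A - n_B) / ((n_A+n_B)^2 * (n_A+n_B-1)) = 4320/1584 = 2.7273.
        SD[R] = 1.6514.
Step 4: R = E[R], so z = 0 with no continuity correction.
Step 5: Two-sided p-value via normal approximation = 2*(1 - Phi(|z|)) = 1.000000.
Step 6: alpha = 0.1. fail to reject H0.

R = 7, z = 0.0000, p = 1.000000, fail to reject H0.


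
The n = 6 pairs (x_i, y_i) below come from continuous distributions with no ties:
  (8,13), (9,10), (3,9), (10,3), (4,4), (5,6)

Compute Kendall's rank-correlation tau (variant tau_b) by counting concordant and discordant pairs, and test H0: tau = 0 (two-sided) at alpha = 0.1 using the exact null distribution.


Step 1: Enumerate the 15 unordered pairs (i,j) with i<j and classify each by sign(x_j-x_i) * sign(y_j-y_i).
  (1,2):dx=+1,dy=-3->D; (1,3):dx=-5,dy=-4->C; (1,4):dx=+2,dy=-10->D; (1,5):dx=-4,dy=-9->C
  (1,6):dx=-3,dy=-7->C; (2,3):dx=-6,dy=-1->C; (2,4):dx=+1,dy=-7->D; (2,5):dx=-5,dy=-6->C
  (2,6):dx=-4,dy=-4->C; (3,4):dx=+7,dy=-6->D; (3,5):dx=+1,dy=-5->D; (3,6):dx=+2,dy=-3->D
  (4,5):dx=-6,dy=+1->D; (4,6):dx=-5,dy=+3->D; (5,6):dx=+1,dy=+2->C
Step 2: C = 7, D = 8, total pairs = 15.
Step 3: tau = (C - D)/(n(n-1)/2) = (7 - 8)/15 = -0.066667.
Step 4: Exact two-sided p-value (enumerate n! = 720 permutations of y under H0): p = 1.000000.
Step 5: alpha = 0.1. fail to reject H0.

tau_b = -0.0667 (C=7, D=8), p = 1.000000, fail to reject H0.


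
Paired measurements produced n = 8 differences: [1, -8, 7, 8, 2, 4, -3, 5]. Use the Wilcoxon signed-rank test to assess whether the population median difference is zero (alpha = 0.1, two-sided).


Step 1: Drop any zero differences (none here) and take |d_i|.
|d| = [1, 8, 7, 8, 2, 4, 3, 5]
Step 2: Midrank |d_i| (ties get averaged ranks).
ranks: |1|->1, |8|->7.5, |7|->6, |8|->7.5, |2|->2, |4|->4, |3|->3, |5|->5
Step 3: Attach original signs; sum ranks with positive sign and with negative sign.
W+ = 1 + 6 + 7.5 + 2 + 4 + 5 = 25.5
W- = 7.5 + 3 = 10.5
(Check: W+ + W- = 36 should equal n(n+1)/2 = 36.)
Step 4: Test statistic W = min(W+, W-) = 10.5.
Step 5: Ties in |d|, so use the tie-corrected normal approximation.
        E[W] = n(n+1)/4 = 8*9/4 = 18.
        Tie groups: |d|=8 (t=2); sum(t^3 - t) = 6.
        Var[W] = n(n+1)(2n+1)/24 - sum(t^3-t)/48 = 1224/24 - 6/48 = 50.875.
        z = (W - E[W]) / sqrt(Var[W]) = (10.5 - 18) / 7.1327 = -1.0515.
        Two-sided p = 2*Phi(z) = 0.293029.
Step 6: alpha = 0.1. fail to reject H0.

W+ = 25.5, W- = 10.5, W = min = 10.5, p = 0.293029, fail to reject H0.


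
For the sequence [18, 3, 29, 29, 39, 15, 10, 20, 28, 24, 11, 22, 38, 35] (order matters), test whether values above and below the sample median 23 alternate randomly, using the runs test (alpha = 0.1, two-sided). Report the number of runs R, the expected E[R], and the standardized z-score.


Step 1: Compute median = 23; label A = above, B = below.
Labels in order: BBAAABBBAABBAA  (n_A = 7, n_B = 7)
Step 2: Count runs R = 6.
Step 3: Under H0 (random ordering), E[R] = 2*n_A*n_B/(n_A+n_B) + 1 = 2*7*7/14 + 1 = 8.0000.
        Var[R] = 2*n_A*n_B*(2*n_A*n_B - n_A - n_B) / ((n_A+n_B)^2 * (n_A+n_B-1)) = 8232/2548 = 3.2308.
        SD[R] = 1.7974.
Step 4: Continuity-corrected z = (R + 0.5 - E[R]) / SD[R] = (6 + 0.5 - 8.0000) / 1.7974 = -0.8345.
Step 5: Two-sided p-value via normal approximation = 2*(1 - Phi(|z|)) = 0.403986.
Step 6: alpha = 0.1. fail to reject H0.

R = 6, z = -0.8345, p = 0.403986, fail to reject H0.


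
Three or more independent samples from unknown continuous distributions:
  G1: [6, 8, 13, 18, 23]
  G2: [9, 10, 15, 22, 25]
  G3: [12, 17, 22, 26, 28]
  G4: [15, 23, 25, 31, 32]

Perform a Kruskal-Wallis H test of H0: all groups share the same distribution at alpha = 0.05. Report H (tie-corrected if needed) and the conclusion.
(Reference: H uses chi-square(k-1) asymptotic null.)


Step 1: Combine all N = 20 observations and assign midranks.
sorted (value, group, rank): (6,G1,1), (8,G1,2), (9,G2,3), (10,G2,4), (12,G3,5), (13,G1,6), (15,G2,7.5), (15,G4,7.5), (17,G3,9), (18,G1,10), (22,G2,11.5), (22,G3,11.5), (23,G1,13.5), (23,G4,13.5), (25,G2,15.5), (25,G4,15.5), (26,G3,17), (28,G3,18), (31,G4,19), (32,G4,20)
Step 2: Sum ranks within each group.
R_1 = 32.5 (n_1 = 5)
R_2 = 41.5 (n_2 = 5)
R_3 = 60.5 (n_3 = 5)
R_4 = 75.5 (n_4 = 5)
Step 3: H = 12/(N(N+1)) * sum(R_i^2/n_i) - 3(N+1)
     = 12/(20*21) * (32.5^2/5 + 41.5^2/5 + 60.5^2/5 + 75.5^2/5) - 3*21
     = 0.028571 * 2427.8 - 63
     = 6.365714.
Step 4: Ties present; correction factor C = 1 - 24/(20^3 - 20) = 0.996992. Corrected H = 6.365714 / 0.996992 = 6.384917.
Step 5: Under H0, H ~ chi^2(3); p-value = 0.094313.
Step 6: alpha = 0.05. fail to reject H0.

H = 6.3849, df = 3, p = 0.094313, fail to reject H0.


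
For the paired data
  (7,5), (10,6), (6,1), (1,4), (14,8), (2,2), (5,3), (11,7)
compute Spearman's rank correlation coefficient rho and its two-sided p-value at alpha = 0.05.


Step 1: Rank x and y separately (midranks; no ties here).
rank(x): 7->5, 10->6, 6->4, 1->1, 14->8, 2->2, 5->3, 11->7
rank(y): 5->5, 6->6, 1->1, 4->4, 8->8, 2->2, 3->3, 7->7
Step 2: d_i = R_x(i) - R_y(i); compute d_i^2.
  (5-5)^2=0, (6-6)^2=0, (4-1)^2=9, (1-4)^2=9, (8-8)^2=0, (2-2)^2=0, (3-3)^2=0, (7-7)^2=0
sum(d^2) = 18.
Step 3: rho = 1 - 6*18 / (8*(8^2 - 1)) = 1 - 108/504 = 0.785714.
Step 4: Under H0, t = rho * sqrt((n-2)/(1-rho^2)) = 3.1113 ~ t(6).
Step 5: Two-sided p-value from the t-distribution with 6 df = 0.020815.
Step 6: alpha = 0.05. reject H0.

rho = 0.7857, p = 0.020815, reject H0 at alpha = 0.05.


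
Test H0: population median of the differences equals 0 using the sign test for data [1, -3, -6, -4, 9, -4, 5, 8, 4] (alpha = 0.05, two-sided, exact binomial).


Step 1: Discard zero differences. Original n = 9; n_eff = number of nonzero differences = 9.
Nonzero differences (with sign): +1, -3, -6, -4, +9, -4, +5, +8, +4
Step 2: Count signs: positive = 5, negative = 4.
Step 3: Under H0: P(positive) = 0.5, so the number of positives S ~ Bin(9, 0.5).
Step 4: Two-sided exact p-value = sum of Bin(9,0.5) probabilities at or below the observed probability = 1.000000.
Step 5: alpha = 0.05. fail to reject H0.

n_eff = 9, pos = 5, neg = 4, p = 1.000000, fail to reject H0.


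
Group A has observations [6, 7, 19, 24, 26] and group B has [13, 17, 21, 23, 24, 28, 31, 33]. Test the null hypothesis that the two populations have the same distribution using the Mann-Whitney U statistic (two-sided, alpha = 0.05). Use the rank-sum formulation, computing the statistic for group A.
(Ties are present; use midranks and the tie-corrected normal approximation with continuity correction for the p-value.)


Step 1: Combine and sort all 13 observations; assign midranks.
sorted (value, group): (6,X), (7,X), (13,Y), (17,Y), (19,X), (21,Y), (23,Y), (24,X), (24,Y), (26,X), (28,Y), (31,Y), (33,Y)
ranks: 6->1, 7->2, 13->3, 17->4, 19->5, 21->6, 23->7, 24->8.5, 24->8.5, 26->10, 28->11, 31->12, 33->13
Step 2: Rank sum for X: R1 = 1 + 2 + 5 + 8.5 + 10 = 26.5.
Step 3: U_X = R1 - n1(n1+1)/2 = 26.5 - 5*6/2 = 26.5 - 15 = 11.5.
       U_Y = n1*n2 - U_X = 40 - 11.5 = 28.5.
Step 4: Ties are present, so use the tie-corrected normal approximation (with continuity correction) for the p-value.
Step 5: p-value = 0.240919; compare to alpha = 0.05. fail to reject H0.

U_X = 11.5, p = 0.240919, fail to reject H0 at alpha = 0.05.


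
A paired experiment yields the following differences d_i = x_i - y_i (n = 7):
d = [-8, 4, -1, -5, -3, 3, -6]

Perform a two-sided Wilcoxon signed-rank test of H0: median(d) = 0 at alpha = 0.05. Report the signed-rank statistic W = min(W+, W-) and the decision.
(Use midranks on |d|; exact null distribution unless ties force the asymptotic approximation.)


Step 1: Drop any zero differences (none here) and take |d_i|.
|d| = [8, 4, 1, 5, 3, 3, 6]
Step 2: Midrank |d_i| (ties get averaged ranks).
ranks: |8|->7, |4|->4, |1|->1, |5|->5, |3|->2.5, |3|->2.5, |6|->6
Step 3: Attach original signs; sum ranks with positive sign and with negative sign.
W+ = 4 + 2.5 = 6.5
W- = 7 + 1 + 5 + 2.5 + 6 = 21.5
(Check: W+ + W- = 28 should equal n(n+1)/2 = 28.)
Step 4: Test statistic W = min(W+, W-) = 6.5.
Step 5: Ties in |d|, so use the tie-corrected normal approximation.
        E[W] = n(n+1)/4 = 7*8/4 = 14.
        Tie groups: |d|=3 (t=2); sum(t^3 - t) = 6.
        Var[W] = n(n+1)(2n+1)/24 - sum(t^3-t)/48 = 840/24 - 6/48 = 34.875.
        z = (W - E[W]) / sqrt(Var[W]) = (6.5 - 14) / 5.9055 = -1.2700.
        Two-sided p = 2*Phi(z) = 0.204084.
Step 6: alpha = 0.05. fail to reject H0.

W+ = 6.5, W- = 21.5, W = min = 6.5, p = 0.204084, fail to reject H0.


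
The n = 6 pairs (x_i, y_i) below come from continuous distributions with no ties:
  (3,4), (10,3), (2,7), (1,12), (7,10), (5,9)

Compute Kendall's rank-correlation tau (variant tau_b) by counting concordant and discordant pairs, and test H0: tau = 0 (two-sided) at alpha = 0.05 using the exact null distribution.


Step 1: Enumerate the 15 unordered pairs (i,j) with i<j and classify each by sign(x_j-x_i) * sign(y_j-y_i).
  (1,2):dx=+7,dy=-1->D; (1,3):dx=-1,dy=+3->D; (1,4):dx=-2,dy=+8->D; (1,5):dx=+4,dy=+6->C
  (1,6):dx=+2,dy=+5->C; (2,3):dx=-8,dy=+4->D; (2,4):dx=-9,dy=+9->D; (2,5):dx=-3,dy=+7->D
  (2,6):dx=-5,dy=+6->D; (3,4):dx=-1,dy=+5->D; (3,5):dx=+5,dy=+3->C; (3,6):dx=+3,dy=+2->C
  (4,5):dx=+6,dy=-2->D; (4,6):dx=+4,dy=-3->D; (5,6):dx=-2,dy=-1->C
Step 2: C = 5, D = 10, total pairs = 15.
Step 3: tau = (C - D)/(n(n-1)/2) = (5 - 10)/15 = -0.333333.
Step 4: Exact two-sided p-value (enumerate n! = 720 permutations of y under H0): p = 0.469444.
Step 5: alpha = 0.05. fail to reject H0.

tau_b = -0.3333 (C=5, D=10), p = 0.469444, fail to reject H0.


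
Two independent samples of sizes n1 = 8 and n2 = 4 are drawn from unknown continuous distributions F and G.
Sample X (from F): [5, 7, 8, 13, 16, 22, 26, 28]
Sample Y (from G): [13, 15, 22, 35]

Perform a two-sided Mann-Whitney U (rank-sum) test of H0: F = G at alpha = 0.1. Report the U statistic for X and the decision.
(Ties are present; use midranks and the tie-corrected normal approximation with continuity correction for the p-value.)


Step 1: Combine and sort all 12 observations; assign midranks.
sorted (value, group): (5,X), (7,X), (8,X), (13,X), (13,Y), (15,Y), (16,X), (22,X), (22,Y), (26,X), (28,X), (35,Y)
ranks: 5->1, 7->2, 8->3, 13->4.5, 13->4.5, 15->6, 16->7, 22->8.5, 22->8.5, 26->10, 28->11, 35->12
Step 2: Rank sum for X: R1 = 1 + 2 + 3 + 4.5 + 7 + 8.5 + 10 + 11 = 47.
Step 3: U_X = R1 - n1(n1+1)/2 = 47 - 8*9/2 = 47 - 36 = 11.
       U_Y = n1*n2 - U_X = 32 - 11 = 21.
Step 4: Ties are present, so use the tie-corrected normal approximation (with continuity correction) for the p-value.
Step 5: p-value = 0.443097; compare to alpha = 0.1. fail to reject H0.

U_X = 11, p = 0.443097, fail to reject H0 at alpha = 0.1.


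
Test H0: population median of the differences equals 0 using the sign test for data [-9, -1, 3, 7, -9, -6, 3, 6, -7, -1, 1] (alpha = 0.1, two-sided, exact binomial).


Step 1: Discard zero differences. Original n = 11; n_eff = number of nonzero differences = 11.
Nonzero differences (with sign): -9, -1, +3, +7, -9, -6, +3, +6, -7, -1, +1
Step 2: Count signs: positive = 5, negative = 6.
Step 3: Under H0: P(positive) = 0.5, so the number of positives S ~ Bin(11, 0.5).
Step 4: Two-sided exact p-value = sum of Bin(11,0.5) probabilities at or below the observed probability = 1.000000.
Step 5: alpha = 0.1. fail to reject H0.

n_eff = 11, pos = 5, neg = 6, p = 1.000000, fail to reject H0.


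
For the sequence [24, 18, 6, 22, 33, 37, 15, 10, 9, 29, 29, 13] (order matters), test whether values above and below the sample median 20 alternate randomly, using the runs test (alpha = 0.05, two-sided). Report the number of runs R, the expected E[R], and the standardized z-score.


Step 1: Compute median = 20; label A = above, B = below.
Labels in order: ABBAAABBBAAB  (n_A = 6, n_B = 6)
Step 2: Count runs R = 6.
Step 3: Under H0 (random ordering), E[R] = 2*n_A*n_B/(n_A+n_B) + 1 = 2*6*6/12 + 1 = 7.0000.
        Var[R] = 2*n_A*n_B*(2*n_A*n_B - n_A - n_B) / ((n_A+n_B)^2 * (n_A+n_B-1)) = 4320/1584 = 2.7273.
        SD[R] = 1.6514.
Step 4: Continuity-corrected z = (R + 0.5 - E[R]) / SD[R] = (6 + 0.5 - 7.0000) / 1.6514 = -0.3028.
Step 5: Two-sided p-value via normal approximation = 2*(1 - Phi(|z|)) = 0.762069.
Step 6: alpha = 0.05. fail to reject H0.

R = 6, z = -0.3028, p = 0.762069, fail to reject H0.


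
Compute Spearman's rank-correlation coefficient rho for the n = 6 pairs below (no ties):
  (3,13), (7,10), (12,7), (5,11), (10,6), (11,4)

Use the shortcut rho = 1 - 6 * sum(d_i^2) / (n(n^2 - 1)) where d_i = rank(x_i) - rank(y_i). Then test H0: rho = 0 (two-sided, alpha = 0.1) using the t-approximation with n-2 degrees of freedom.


Step 1: Rank x and y separately (midranks; no ties here).
rank(x): 3->1, 7->3, 12->6, 5->2, 10->4, 11->5
rank(y): 13->6, 10->4, 7->3, 11->5, 6->2, 4->1
Step 2: d_i = R_x(i) - R_y(i); compute d_i^2.
  (1-6)^2=25, (3-4)^2=1, (6-3)^2=9, (2-5)^2=9, (4-2)^2=4, (5-1)^2=16
sum(d^2) = 64.
Step 3: rho = 1 - 6*64 / (6*(6^2 - 1)) = 1 - 384/210 = -0.828571.
Step 4: Under H0, t = rho * sqrt((n-2)/(1-rho^2)) = -2.9598 ~ t(4).
Step 5: Two-sided p-value from the t-distribution with 4 df = 0.041563.
Step 6: alpha = 0.1. reject H0.

rho = -0.8286, p = 0.041563, reject H0 at alpha = 0.1.


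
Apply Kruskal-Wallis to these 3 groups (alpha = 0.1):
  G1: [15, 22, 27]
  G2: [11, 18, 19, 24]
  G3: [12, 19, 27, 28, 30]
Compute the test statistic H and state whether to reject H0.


Step 1: Combine all N = 12 observations and assign midranks.
sorted (value, group, rank): (11,G2,1), (12,G3,2), (15,G1,3), (18,G2,4), (19,G2,5.5), (19,G3,5.5), (22,G1,7), (24,G2,8), (27,G1,9.5), (27,G3,9.5), (28,G3,11), (30,G3,12)
Step 2: Sum ranks within each group.
R_1 = 19.5 (n_1 = 3)
R_2 = 18.5 (n_2 = 4)
R_3 = 40 (n_3 = 5)
Step 3: H = 12/(N(N+1)) * sum(R_i^2/n_i) - 3(N+1)
     = 12/(12*13) * (19.5^2/3 + 18.5^2/4 + 40^2/5) - 3*13
     = 0.076923 * 532.312 - 39
     = 1.947115.
Step 4: Ties present; correction factor C = 1 - 12/(12^3 - 12) = 0.993007. Corrected H = 1.947115 / 0.993007 = 1.960827.
Step 5: Under H0, H ~ chi^2(2); p-value = 0.375156.
Step 6: alpha = 0.1. fail to reject H0.

H = 1.9608, df = 2, p = 0.375156, fail to reject H0.


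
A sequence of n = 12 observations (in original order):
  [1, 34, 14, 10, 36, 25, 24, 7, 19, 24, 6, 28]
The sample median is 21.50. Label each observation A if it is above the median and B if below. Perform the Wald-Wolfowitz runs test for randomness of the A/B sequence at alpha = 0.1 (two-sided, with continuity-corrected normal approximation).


Step 1: Compute median = 21.50; label A = above, B = below.
Labels in order: BABBAAABBABA  (n_A = 6, n_B = 6)
Step 2: Count runs R = 8.
Step 3: Under H0 (random ordering), E[R] = 2*n_A*n_B/(n_A+n_B) + 1 = 2*6*6/12 + 1 = 7.0000.
        Var[R] = 2*n_A*n_B*(2*n_A*n_B - n_A - n_B) / ((n_A+n_B)^2 * (n_A+n_B-1)) = 4320/1584 = 2.7273.
        SD[R] = 1.6514.
Step 4: Continuity-corrected z = (R - 0.5 - E[R]) / SD[R] = (8 - 0.5 - 7.0000) / 1.6514 = 0.3028.
Step 5: Two-sided p-value via normal approximation = 2*(1 - Phi(|z|)) = 0.762069.
Step 6: alpha = 0.1. fail to reject H0.

R = 8, z = 0.3028, p = 0.762069, fail to reject H0.


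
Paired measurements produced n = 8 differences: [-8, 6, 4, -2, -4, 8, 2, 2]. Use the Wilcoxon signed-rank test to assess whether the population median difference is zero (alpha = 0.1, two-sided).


Step 1: Drop any zero differences (none here) and take |d_i|.
|d| = [8, 6, 4, 2, 4, 8, 2, 2]
Step 2: Midrank |d_i| (ties get averaged ranks).
ranks: |8|->7.5, |6|->6, |4|->4.5, |2|->2, |4|->4.5, |8|->7.5, |2|->2, |2|->2
Step 3: Attach original signs; sum ranks with positive sign and with negative sign.
W+ = 6 + 4.5 + 7.5 + 2 + 2 = 22
W- = 7.5 + 2 + 4.5 = 14
(Check: W+ + W- = 36 should equal n(n+1)/2 = 36.)
Step 4: Test statistic W = min(W+, W-) = 14.
Step 5: Ties in |d|, so use the tie-corrected normal approximation.
        E[W] = n(n+1)/4 = 8*9/4 = 18.
        Tie groups: |d|=2 (t=3), |d|=4 (t=2), |d|=8 (t=2); sum(t^3 - t) = 36.
        Var[W] = n(n+1)(2n+1)/24 - sum(t^3-t)/48 = 1224/24 - 36/48 = 50.25.
        z = (W - E[W]) / sqrt(Var[W]) = (14 - 18) / 7.0887 = -0.5643.
        Two-sided p = 2*Phi(z) = 0.572566.
Step 6: alpha = 0.1. fail to reject H0.

W+ = 22, W- = 14, W = min = 14, p = 0.572566, fail to reject H0.


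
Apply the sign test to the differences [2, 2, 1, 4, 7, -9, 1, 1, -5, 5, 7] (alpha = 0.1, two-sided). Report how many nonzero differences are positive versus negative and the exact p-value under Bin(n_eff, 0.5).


Step 1: Discard zero differences. Original n = 11; n_eff = number of nonzero differences = 11.
Nonzero differences (with sign): +2, +2, +1, +4, +7, -9, +1, +1, -5, +5, +7
Step 2: Count signs: positive = 9, negative = 2.
Step 3: Under H0: P(positive) = 0.5, so the number of positives S ~ Bin(11, 0.5).
Step 4: Two-sided exact p-value = sum of Bin(11,0.5) probabilities at or below the observed probability = 0.065430.
Step 5: alpha = 0.1. reject H0.

n_eff = 11, pos = 9, neg = 2, p = 0.065430, reject H0.


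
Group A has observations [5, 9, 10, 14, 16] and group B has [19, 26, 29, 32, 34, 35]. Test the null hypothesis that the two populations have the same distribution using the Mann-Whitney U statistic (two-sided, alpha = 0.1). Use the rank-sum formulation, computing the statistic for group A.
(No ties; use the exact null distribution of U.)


Step 1: Combine and sort all 11 observations; assign midranks.
sorted (value, group): (5,X), (9,X), (10,X), (14,X), (16,X), (19,Y), (26,Y), (29,Y), (32,Y), (34,Y), (35,Y)
ranks: 5->1, 9->2, 10->3, 14->4, 16->5, 19->6, 26->7, 29->8, 32->9, 34->10, 35->11
Step 2: Rank sum for X: R1 = 1 + 2 + 3 + 4 + 5 = 15.
Step 3: U_X = R1 - n1(n1+1)/2 = 15 - 5*6/2 = 15 - 15 = 0.
       U_Y = n1*n2 - U_X = 30 - 0 = 30.
Step 4: No ties, so the exact null distribution of U (based on enumerating the C(11,5) = 462 equally likely rank assignments) gives the two-sided p-value.
Step 5: p-value = 0.004329; compare to alpha = 0.1. reject H0.

U_X = 0, p = 0.004329, reject H0 at alpha = 0.1.


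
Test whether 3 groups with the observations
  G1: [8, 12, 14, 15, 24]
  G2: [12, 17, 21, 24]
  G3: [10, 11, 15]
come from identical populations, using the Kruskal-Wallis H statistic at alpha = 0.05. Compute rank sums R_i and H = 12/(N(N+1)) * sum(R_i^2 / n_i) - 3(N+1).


Step 1: Combine all N = 12 observations and assign midranks.
sorted (value, group, rank): (8,G1,1), (10,G3,2), (11,G3,3), (12,G1,4.5), (12,G2,4.5), (14,G1,6), (15,G1,7.5), (15,G3,7.5), (17,G2,9), (21,G2,10), (24,G1,11.5), (24,G2,11.5)
Step 2: Sum ranks within each group.
R_1 = 30.5 (n_1 = 5)
R_2 = 35 (n_2 = 4)
R_3 = 12.5 (n_3 = 3)
Step 3: H = 12/(N(N+1)) * sum(R_i^2/n_i) - 3(N+1)
     = 12/(12*13) * (30.5^2/5 + 35^2/4 + 12.5^2/3) - 3*13
     = 0.076923 * 544.383 - 39
     = 2.875641.
Step 4: Ties present; correction factor C = 1 - 18/(12^3 - 12) = 0.989510. Corrected H = 2.875641 / 0.989510 = 2.906125.
Step 5: Under H0, H ~ chi^2(2); p-value = 0.233853.
Step 6: alpha = 0.05. fail to reject H0.

H = 2.9061, df = 2, p = 0.233853, fail to reject H0.


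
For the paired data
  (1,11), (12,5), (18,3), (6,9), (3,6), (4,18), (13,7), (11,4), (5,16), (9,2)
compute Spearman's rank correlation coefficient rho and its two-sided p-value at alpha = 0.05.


Step 1: Rank x and y separately (midranks; no ties here).
rank(x): 1->1, 12->8, 18->10, 6->5, 3->2, 4->3, 13->9, 11->7, 5->4, 9->6
rank(y): 11->8, 5->4, 3->2, 9->7, 6->5, 18->10, 7->6, 4->3, 16->9, 2->1
Step 2: d_i = R_x(i) - R_y(i); compute d_i^2.
  (1-8)^2=49, (8-4)^2=16, (10-2)^2=64, (5-7)^2=4, (2-5)^2=9, (3-10)^2=49, (9-6)^2=9, (7-3)^2=16, (4-9)^2=25, (6-1)^2=25
sum(d^2) = 266.
Step 3: rho = 1 - 6*266 / (10*(10^2 - 1)) = 1 - 1596/990 = -0.612121.
Step 4: Under H0, t = rho * sqrt((n-2)/(1-rho^2)) = -2.1895 ~ t(8).
Step 5: Two-sided p-value from the t-distribution with 8 df = 0.059972.
Step 6: alpha = 0.05. fail to reject H0.

rho = -0.6121, p = 0.059972, fail to reject H0 at alpha = 0.05.


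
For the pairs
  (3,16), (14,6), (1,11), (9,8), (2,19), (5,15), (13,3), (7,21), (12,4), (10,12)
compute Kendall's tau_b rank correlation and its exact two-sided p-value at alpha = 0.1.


Step 1: Enumerate the 45 unordered pairs (i,j) with i<j and classify each by sign(x_j-x_i) * sign(y_j-y_i).
  (1,2):dx=+11,dy=-10->D; (1,3):dx=-2,dy=-5->C; (1,4):dx=+6,dy=-8->D; (1,5):dx=-1,dy=+3->D
  (1,6):dx=+2,dy=-1->D; (1,7):dx=+10,dy=-13->D; (1,8):dx=+4,dy=+5->C; (1,9):dx=+9,dy=-12->D
  (1,10):dx=+7,dy=-4->D; (2,3):dx=-13,dy=+5->D; (2,4):dx=-5,dy=+2->D; (2,5):dx=-12,dy=+13->D
  (2,6):dx=-9,dy=+9->D; (2,7):dx=-1,dy=-3->C; (2,8):dx=-7,dy=+15->D; (2,9):dx=-2,dy=-2->C
  (2,10):dx=-4,dy=+6->D; (3,4):dx=+8,dy=-3->D; (3,5):dx=+1,dy=+8->C; (3,6):dx=+4,dy=+4->C
  (3,7):dx=+12,dy=-8->D; (3,8):dx=+6,dy=+10->C; (3,9):dx=+11,dy=-7->D; (3,10):dx=+9,dy=+1->C
  (4,5):dx=-7,dy=+11->D; (4,6):dx=-4,dy=+7->D; (4,7):dx=+4,dy=-5->D; (4,8):dx=-2,dy=+13->D
  (4,9):dx=+3,dy=-4->D; (4,10):dx=+1,dy=+4->C; (5,6):dx=+3,dy=-4->D; (5,7):dx=+11,dy=-16->D
  (5,8):dx=+5,dy=+2->C; (5,9):dx=+10,dy=-15->D; (5,10):dx=+8,dy=-7->D; (6,7):dx=+8,dy=-12->D
  (6,8):dx=+2,dy=+6->C; (6,9):dx=+7,dy=-11->D; (6,10):dx=+5,dy=-3->D; (7,8):dx=-6,dy=+18->D
  (7,9):dx=-1,dy=+1->D; (7,10):dx=-3,dy=+9->D; (8,9):dx=+5,dy=-17->D; (8,10):dx=+3,dy=-9->D
  (9,10):dx=-2,dy=+8->D
Step 2: C = 11, D = 34, total pairs = 45.
Step 3: tau = (C - D)/(n(n-1)/2) = (11 - 34)/45 = -0.511111.
Step 4: Exact two-sided p-value (enumerate n! = 3628800 permutations of y under H0): p = 0.046623.
Step 5: alpha = 0.1. reject H0.

tau_b = -0.5111 (C=11, D=34), p = 0.046623, reject H0.


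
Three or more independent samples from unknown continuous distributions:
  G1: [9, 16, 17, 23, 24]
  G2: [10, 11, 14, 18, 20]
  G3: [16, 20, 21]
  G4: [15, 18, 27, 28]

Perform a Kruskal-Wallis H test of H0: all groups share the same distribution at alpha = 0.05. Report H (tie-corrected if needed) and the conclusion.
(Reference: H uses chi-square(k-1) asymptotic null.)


Step 1: Combine all N = 17 observations and assign midranks.
sorted (value, group, rank): (9,G1,1), (10,G2,2), (11,G2,3), (14,G2,4), (15,G4,5), (16,G1,6.5), (16,G3,6.5), (17,G1,8), (18,G2,9.5), (18,G4,9.5), (20,G2,11.5), (20,G3,11.5), (21,G3,13), (23,G1,14), (24,G1,15), (27,G4,16), (28,G4,17)
Step 2: Sum ranks within each group.
R_1 = 44.5 (n_1 = 5)
R_2 = 30 (n_2 = 5)
R_3 = 31 (n_3 = 3)
R_4 = 47.5 (n_4 = 4)
Step 3: H = 12/(N(N+1)) * sum(R_i^2/n_i) - 3(N+1)
     = 12/(17*18) * (44.5^2/5 + 30^2/5 + 31^2/3 + 47.5^2/4) - 3*18
     = 0.039216 * 1460.45 - 54
     = 3.272386.
Step 4: Ties present; correction factor C = 1 - 18/(17^3 - 17) = 0.996324. Corrected H = 3.272386 / 0.996324 = 3.284461.
Step 5: Under H0, H ~ chi^2(3); p-value = 0.349811.
Step 6: alpha = 0.05. fail to reject H0.

H = 3.2845, df = 3, p = 0.349811, fail to reject H0.


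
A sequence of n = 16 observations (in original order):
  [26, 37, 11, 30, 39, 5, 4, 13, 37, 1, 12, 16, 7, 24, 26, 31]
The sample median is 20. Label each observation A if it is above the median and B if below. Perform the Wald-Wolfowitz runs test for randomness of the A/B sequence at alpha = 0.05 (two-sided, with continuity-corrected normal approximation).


Step 1: Compute median = 20; label A = above, B = below.
Labels in order: AABAABBBABBBBAAA  (n_A = 8, n_B = 8)
Step 2: Count runs R = 7.
Step 3: Under H0 (random ordering), E[R] = 2*n_A*n_B/(n_A+n_B) + 1 = 2*8*8/16 + 1 = 9.0000.
        Var[R] = 2*n_A*n_B*(2*n_A*n_B - n_A - n_B) / ((n_A+n_B)^2 * (n_A+n_B-1)) = 14336/3840 = 3.7333.
        SD[R] = 1.9322.
Step 4: Continuity-corrected z = (R + 0.5 - E[R]) / SD[R] = (7 + 0.5 - 9.0000) / 1.9322 = -0.7763.
Step 5: Two-sided p-value via normal approximation = 2*(1 - Phi(|z|)) = 0.437558.
Step 6: alpha = 0.05. fail to reject H0.

R = 7, z = -0.7763, p = 0.437558, fail to reject H0.


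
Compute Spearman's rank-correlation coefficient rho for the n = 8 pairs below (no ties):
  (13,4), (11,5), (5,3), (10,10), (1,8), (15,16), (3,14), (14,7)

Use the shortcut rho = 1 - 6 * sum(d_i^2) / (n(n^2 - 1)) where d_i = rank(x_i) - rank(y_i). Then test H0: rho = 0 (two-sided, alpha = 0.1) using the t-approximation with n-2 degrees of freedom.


Step 1: Rank x and y separately (midranks; no ties here).
rank(x): 13->6, 11->5, 5->3, 10->4, 1->1, 15->8, 3->2, 14->7
rank(y): 4->2, 5->3, 3->1, 10->6, 8->5, 16->8, 14->7, 7->4
Step 2: d_i = R_x(i) - R_y(i); compute d_i^2.
  (6-2)^2=16, (5-3)^2=4, (3-1)^2=4, (4-6)^2=4, (1-5)^2=16, (8-8)^2=0, (2-7)^2=25, (7-4)^2=9
sum(d^2) = 78.
Step 3: rho = 1 - 6*78 / (8*(8^2 - 1)) = 1 - 468/504 = 0.071429.
Step 4: Under H0, t = rho * sqrt((n-2)/(1-rho^2)) = 0.1754 ~ t(6).
Step 5: Two-sided p-value from the t-distribution with 6 df = 0.866526.
Step 6: alpha = 0.1. fail to reject H0.

rho = 0.0714, p = 0.866526, fail to reject H0 at alpha = 0.1.


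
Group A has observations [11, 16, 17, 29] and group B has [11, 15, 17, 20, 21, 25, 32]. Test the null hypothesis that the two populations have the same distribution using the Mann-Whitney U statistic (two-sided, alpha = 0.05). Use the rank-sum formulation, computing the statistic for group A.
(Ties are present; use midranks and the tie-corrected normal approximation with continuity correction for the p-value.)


Step 1: Combine and sort all 11 observations; assign midranks.
sorted (value, group): (11,X), (11,Y), (15,Y), (16,X), (17,X), (17,Y), (20,Y), (21,Y), (25,Y), (29,X), (32,Y)
ranks: 11->1.5, 11->1.5, 15->3, 16->4, 17->5.5, 17->5.5, 20->7, 21->8, 25->9, 29->10, 32->11
Step 2: Rank sum for X: R1 = 1.5 + 4 + 5.5 + 10 = 21.
Step 3: U_X = R1 - n1(n1+1)/2 = 21 - 4*5/2 = 21 - 10 = 11.
       U_Y = n1*n2 - U_X = 28 - 11 = 17.
Step 4: Ties are present, so use the tie-corrected normal approximation (with continuity correction) for the p-value.
Step 5: p-value = 0.635059; compare to alpha = 0.05. fail to reject H0.

U_X = 11, p = 0.635059, fail to reject H0 at alpha = 0.05.


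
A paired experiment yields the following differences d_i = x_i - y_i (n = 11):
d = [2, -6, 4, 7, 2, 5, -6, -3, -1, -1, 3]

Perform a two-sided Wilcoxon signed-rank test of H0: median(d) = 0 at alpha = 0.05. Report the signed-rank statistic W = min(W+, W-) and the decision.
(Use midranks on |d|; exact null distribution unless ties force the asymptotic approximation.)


Step 1: Drop any zero differences (none here) and take |d_i|.
|d| = [2, 6, 4, 7, 2, 5, 6, 3, 1, 1, 3]
Step 2: Midrank |d_i| (ties get averaged ranks).
ranks: |2|->3.5, |6|->9.5, |4|->7, |7|->11, |2|->3.5, |5|->8, |6|->9.5, |3|->5.5, |1|->1.5, |1|->1.5, |3|->5.5
Step 3: Attach original signs; sum ranks with positive sign and with negative sign.
W+ = 3.5 + 7 + 11 + 3.5 + 8 + 5.5 = 38.5
W- = 9.5 + 9.5 + 5.5 + 1.5 + 1.5 = 27.5
(Check: W+ + W- = 66 should equal n(n+1)/2 = 66.)
Step 4: Test statistic W = min(W+, W-) = 27.5.
Step 5: Ties in |d|, so use the tie-corrected normal approximation.
        E[W] = n(n+1)/4 = 11*12/4 = 33.
        Tie groups: |d|=1 (t=2), |d|=2 (t=2), |d|=3 (t=2), |d|=6 (t=2); sum(t^3 - t) = 24.
        Var[W] = n(n+1)(2n+1)/24 - sum(t^3-t)/48 = 3036/24 - 24/48 = 126.
        z = (W - E[W]) / sqrt(Var[W]) = (27.5 - 33) / 11.2250 = -0.4900.
        Two-sided p = 2*Phi(z) = 0.624149.
Step 6: alpha = 0.05. fail to reject H0.

W+ = 38.5, W- = 27.5, W = min = 27.5, p = 0.624149, fail to reject H0.
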